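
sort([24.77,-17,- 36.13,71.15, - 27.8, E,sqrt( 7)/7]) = [-36.13,-27.8,- 17,sqrt( 7) /7  ,  E, 24.77,71.15]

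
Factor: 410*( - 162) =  - 66420 = - 2^2*3^4*5^1*41^1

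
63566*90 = 5720940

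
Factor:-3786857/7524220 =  - 2^( - 2)*5^ ( - 1)*11^(-1)*23^(  -  1)*1487^(  -  1)*3786857^1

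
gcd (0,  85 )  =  85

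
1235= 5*247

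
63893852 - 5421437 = 58472415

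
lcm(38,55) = 2090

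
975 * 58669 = 57202275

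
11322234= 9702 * 1167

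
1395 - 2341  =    -  946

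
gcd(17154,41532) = 6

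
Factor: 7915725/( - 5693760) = - 58635/42176=- 2^( - 6 )*3^2 * 5^1*659^ ( -1 )*1303^1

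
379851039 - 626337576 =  -246486537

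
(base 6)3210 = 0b1011010110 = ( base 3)222220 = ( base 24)166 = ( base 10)726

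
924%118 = 98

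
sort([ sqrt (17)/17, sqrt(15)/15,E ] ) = [ sqrt ( 17)/17, sqrt(15)/15, E]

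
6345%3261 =3084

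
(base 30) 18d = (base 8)2201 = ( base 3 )1120201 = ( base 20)2hd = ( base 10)1153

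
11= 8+3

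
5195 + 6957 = 12152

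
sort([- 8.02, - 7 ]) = [ - 8.02, - 7]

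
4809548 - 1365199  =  3444349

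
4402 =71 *62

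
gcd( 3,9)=3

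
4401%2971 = 1430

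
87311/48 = 1818 + 47/48 = 1818.98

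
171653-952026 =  - 780373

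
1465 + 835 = 2300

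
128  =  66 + 62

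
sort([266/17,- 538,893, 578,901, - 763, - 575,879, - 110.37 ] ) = [  -  763,-575, - 538,  -  110.37  ,  266/17,578 , 879,893, 901]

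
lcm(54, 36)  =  108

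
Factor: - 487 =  - 487^1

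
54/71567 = 54/71567 = 0.00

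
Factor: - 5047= - 7^2*103^1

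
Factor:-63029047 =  - 17^1* 227^1*16333^1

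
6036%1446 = 252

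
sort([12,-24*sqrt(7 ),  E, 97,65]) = [ - 24*sqrt(7),  E, 12,  65,97]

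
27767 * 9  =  249903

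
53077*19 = 1008463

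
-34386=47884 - 82270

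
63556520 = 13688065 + 49868455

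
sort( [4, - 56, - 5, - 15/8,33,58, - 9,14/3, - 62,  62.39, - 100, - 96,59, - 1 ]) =[ - 100, - 96, - 62, - 56, -9, - 5 ,-15/8, - 1,4, 14/3,33,58,59  ,  62.39 ] 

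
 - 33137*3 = -99411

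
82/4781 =82/4781 = 0.02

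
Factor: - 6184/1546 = -4 = - 2^2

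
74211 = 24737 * 3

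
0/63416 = 0 = 0.00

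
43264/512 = 84+ 1/2 = 84.50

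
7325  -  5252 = 2073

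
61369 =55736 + 5633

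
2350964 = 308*7633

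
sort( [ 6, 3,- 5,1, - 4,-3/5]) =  [ - 5, - 4, - 3/5,1 , 3,6]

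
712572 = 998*714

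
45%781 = 45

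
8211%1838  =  859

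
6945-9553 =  - 2608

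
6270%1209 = 225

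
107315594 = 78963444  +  28352150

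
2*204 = 408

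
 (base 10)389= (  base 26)ep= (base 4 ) 12011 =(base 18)13B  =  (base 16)185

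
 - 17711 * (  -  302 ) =5348722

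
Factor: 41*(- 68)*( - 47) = 2^2*17^1*41^1*47^1 =131036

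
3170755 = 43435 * 73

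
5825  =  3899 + 1926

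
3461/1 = 3461 = 3461.00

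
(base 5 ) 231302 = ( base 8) 20207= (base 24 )EAN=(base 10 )8327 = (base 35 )6rw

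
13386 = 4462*3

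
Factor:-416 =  - 2^5*13^1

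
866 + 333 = 1199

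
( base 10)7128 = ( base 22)eg0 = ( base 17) 17b5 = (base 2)1101111011000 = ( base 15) 21a3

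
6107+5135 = 11242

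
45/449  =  45/449 = 0.10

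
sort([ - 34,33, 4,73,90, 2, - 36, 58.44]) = [ - 36, - 34, 2,4 , 33, 58.44, 73,90 ] 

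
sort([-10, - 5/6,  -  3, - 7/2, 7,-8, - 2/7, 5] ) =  [ - 10, - 8, - 7/2, - 3, - 5/6, - 2/7,5, 7] 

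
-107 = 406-513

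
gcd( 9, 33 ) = 3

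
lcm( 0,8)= 0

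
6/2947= 6/2947 = 0.00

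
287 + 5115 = 5402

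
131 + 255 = 386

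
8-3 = 5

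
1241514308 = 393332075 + 848182233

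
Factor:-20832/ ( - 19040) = 93/85  =  3^1*5^( - 1 )*17^ ( - 1)*31^1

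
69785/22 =3172 + 1/22=3172.05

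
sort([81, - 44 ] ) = [ - 44,81 ]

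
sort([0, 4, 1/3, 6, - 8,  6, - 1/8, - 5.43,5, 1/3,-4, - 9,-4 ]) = [ - 9, - 8,-5.43, - 4,-4,- 1/8, 0,1/3,1/3, 4, 5,  6, 6] 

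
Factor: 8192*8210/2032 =2^10*5^1*127^( - 1 )*821^1 = 4203520/127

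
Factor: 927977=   53^1*17509^1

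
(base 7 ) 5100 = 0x6E4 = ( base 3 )2102100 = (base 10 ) 1764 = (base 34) 1HU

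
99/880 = 9/80 = 0.11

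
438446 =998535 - 560089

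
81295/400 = 16259/80 = 203.24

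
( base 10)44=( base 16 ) 2C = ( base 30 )1e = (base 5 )134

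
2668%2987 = 2668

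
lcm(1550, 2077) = 103850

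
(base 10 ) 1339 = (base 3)1211121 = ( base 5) 20324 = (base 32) 19R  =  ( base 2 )10100111011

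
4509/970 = 4 + 629/970= 4.65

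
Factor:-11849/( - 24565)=5^ ( - 1)* 17^( -1 )*41^1 = 41/85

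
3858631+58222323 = 62080954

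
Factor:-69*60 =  - 2^2 * 3^2*5^1*23^1  =  -4140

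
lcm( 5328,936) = 69264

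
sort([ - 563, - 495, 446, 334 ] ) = [-563, - 495, 334 , 446 ] 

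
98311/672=146  +  199/672 = 146.30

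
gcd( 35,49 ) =7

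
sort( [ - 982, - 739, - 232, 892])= [ - 982,- 739, - 232 , 892]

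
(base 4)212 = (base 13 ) 2c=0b100110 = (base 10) 38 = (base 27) 1b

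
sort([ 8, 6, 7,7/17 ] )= [ 7/17, 6,7, 8]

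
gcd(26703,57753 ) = 621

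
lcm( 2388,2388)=2388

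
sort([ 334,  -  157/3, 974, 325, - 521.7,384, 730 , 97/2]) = [ - 521.7, - 157/3,97/2 , 325,  334, 384, 730, 974 ]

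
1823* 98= 178654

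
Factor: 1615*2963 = 4785245 = 5^1 *17^1 * 19^1*2963^1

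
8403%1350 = 303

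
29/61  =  29/61 =0.48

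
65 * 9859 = 640835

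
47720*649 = 30970280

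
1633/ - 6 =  - 1633/6 = - 272.17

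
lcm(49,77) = 539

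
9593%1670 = 1243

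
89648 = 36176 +53472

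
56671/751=56671/751 = 75.46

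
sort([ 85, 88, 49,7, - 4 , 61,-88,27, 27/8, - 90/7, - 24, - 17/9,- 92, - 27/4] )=[  -  92, -88,  -  24,-90/7,- 27/4,-4, - 17/9, 27/8, 7, 27, 49,61,85,88]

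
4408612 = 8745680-4337068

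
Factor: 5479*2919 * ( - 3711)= - 59350768911 = - 3^2*7^1*139^1*1237^1*5479^1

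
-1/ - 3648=1/3648 = 0.00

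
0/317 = 0 = 0.00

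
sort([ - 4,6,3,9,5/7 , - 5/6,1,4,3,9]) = [ - 4, - 5/6 , 5/7,1  ,  3,  3,  4, 6,9, 9 ] 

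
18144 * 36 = 653184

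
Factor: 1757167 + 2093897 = 3851064  =  2^3*3^5*7^1*283^1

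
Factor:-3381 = -3^1 * 7^2*23^1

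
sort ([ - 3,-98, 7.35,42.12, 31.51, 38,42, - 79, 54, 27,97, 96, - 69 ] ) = [ - 98, - 79, - 69, - 3,7.35,  27, 31.51,38,  42,42.12,  54, 96,97]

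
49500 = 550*90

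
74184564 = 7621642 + 66562922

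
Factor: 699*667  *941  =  3^1 * 23^1*29^1*233^1*941^1 = 438725253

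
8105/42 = 192+41/42 = 192.98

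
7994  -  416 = 7578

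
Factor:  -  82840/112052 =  - 190/257 = - 2^1* 5^1* 19^1*257^( - 1)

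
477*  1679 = 800883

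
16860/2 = 8430=8430.00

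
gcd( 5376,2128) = 112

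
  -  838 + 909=71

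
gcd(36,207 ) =9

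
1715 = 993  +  722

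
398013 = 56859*7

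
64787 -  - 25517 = 90304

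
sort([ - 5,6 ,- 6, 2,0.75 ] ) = [ - 6, - 5,0.75, 2,6]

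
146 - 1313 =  - 1167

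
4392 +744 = 5136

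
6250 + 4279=10529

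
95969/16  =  95969/16 =5998.06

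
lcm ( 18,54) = 54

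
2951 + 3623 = 6574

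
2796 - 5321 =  - 2525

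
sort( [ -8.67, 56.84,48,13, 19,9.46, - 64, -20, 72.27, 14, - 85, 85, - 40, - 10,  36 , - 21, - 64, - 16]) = [ - 85 , - 64, - 64, - 40 , - 21, - 20,-16, - 10, - 8.67,9.46, 13,14, 19,36,48, 56.84, 72.27,85 ]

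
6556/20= 1639/5 = 327.80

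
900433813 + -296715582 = 603718231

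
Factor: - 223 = -223^1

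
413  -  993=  - 580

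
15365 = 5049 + 10316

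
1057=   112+945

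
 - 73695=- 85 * 867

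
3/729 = 1/243 = 0.00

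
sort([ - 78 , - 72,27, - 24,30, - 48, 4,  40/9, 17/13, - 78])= [ - 78,  -  78, - 72, - 48,-24 , 17/13,4, 40/9, 27 , 30 ]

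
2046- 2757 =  - 711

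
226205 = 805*281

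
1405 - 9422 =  - 8017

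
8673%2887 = 12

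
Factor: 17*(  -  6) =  - 2^1*3^1*17^1 = - 102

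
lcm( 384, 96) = 384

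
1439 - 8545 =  - 7106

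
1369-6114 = - 4745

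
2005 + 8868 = 10873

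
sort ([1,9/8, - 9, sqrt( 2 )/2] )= [ - 9 , sqrt(2) /2, 1,9/8 ] 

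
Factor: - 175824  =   - 2^4*3^3 * 11^1*37^1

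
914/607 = 914/607 = 1.51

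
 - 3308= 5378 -8686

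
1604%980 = 624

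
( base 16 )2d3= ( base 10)723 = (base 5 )10343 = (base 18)243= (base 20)1G3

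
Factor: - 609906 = - 2^1 * 3^1*11^1*9241^1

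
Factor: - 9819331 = - 9819331^1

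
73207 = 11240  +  61967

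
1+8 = 9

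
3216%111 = 108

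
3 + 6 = 9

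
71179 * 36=2562444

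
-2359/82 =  - 2359/82 = - 28.77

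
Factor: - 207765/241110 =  - 81/94 = - 2^( -1)*3^4*47^( - 1 )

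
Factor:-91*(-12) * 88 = 2^5*3^1 * 7^1*11^1*13^1 = 96096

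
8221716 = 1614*5094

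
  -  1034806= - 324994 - 709812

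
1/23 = 1/23=0.04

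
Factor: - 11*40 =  - 440 = -2^3*5^1*11^1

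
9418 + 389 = 9807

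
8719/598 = 14 + 347/598= 14.58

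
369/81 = 41/9 =4.56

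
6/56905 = 6/56905 = 0.00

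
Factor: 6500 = 2^2*5^3*  13^1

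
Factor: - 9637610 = -2^1*5^1*963761^1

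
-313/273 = - 313/273 = - 1.15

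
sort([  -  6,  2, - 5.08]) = [-6 , - 5.08,2]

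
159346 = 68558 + 90788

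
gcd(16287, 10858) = 5429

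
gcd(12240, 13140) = 180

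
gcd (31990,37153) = 1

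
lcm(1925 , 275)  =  1925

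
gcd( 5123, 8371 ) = 1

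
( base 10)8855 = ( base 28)B87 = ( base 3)110010222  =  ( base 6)104555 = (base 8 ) 21227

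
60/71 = 60/71 = 0.85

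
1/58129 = 1/58129 = 0.00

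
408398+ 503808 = 912206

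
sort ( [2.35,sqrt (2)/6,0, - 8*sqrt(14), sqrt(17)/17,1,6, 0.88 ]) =[ - 8*sqrt( 14),0,sqrt(2) /6,sqrt(17) /17,0.88, 1,2.35, 6 ]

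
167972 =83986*2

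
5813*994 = 5778122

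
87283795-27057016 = 60226779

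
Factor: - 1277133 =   -  3^1 *11^1* 13^2 * 229^1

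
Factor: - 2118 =-2^1*3^1*353^1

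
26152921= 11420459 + 14732462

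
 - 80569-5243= -85812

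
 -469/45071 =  - 1  +  44602/45071= - 0.01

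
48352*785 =37956320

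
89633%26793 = 9254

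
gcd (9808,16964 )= 4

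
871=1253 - 382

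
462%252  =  210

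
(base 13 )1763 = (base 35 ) 2SV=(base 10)3461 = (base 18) AC5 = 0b110110000101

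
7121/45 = 158 + 11/45 = 158.24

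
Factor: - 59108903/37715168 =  - 2^(-5) *7^1 * 73^1*131^1*157^(-1 ) * 883^1*7507^(  -  1)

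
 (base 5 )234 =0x45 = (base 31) 27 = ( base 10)69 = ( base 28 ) 2d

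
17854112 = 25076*712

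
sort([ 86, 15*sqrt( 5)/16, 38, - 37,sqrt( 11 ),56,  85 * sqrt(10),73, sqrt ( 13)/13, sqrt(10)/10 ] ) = [- 37,sqrt(13 )/13,sqrt( 10)/10,15*sqrt( 5)/16,sqrt(11 ),38, 56,73,86 , 85 * sqrt(10)]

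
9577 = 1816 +7761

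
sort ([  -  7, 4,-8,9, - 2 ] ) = [-8,- 7,  -  2, 4,  9 ]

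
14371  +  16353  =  30724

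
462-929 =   -  467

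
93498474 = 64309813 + 29188661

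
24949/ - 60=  - 416+11/60 = -  415.82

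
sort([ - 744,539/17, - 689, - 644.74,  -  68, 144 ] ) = [ - 744, - 689, - 644.74, - 68, 539/17,144]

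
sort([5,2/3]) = [2/3, 5 ]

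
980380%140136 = 139564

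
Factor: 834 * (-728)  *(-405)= 245896560 = 2^4*3^5*5^1*7^1 *13^1*139^1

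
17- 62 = -45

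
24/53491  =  24/53491 = 0.00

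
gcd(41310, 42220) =10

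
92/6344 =23/1586 = 0.01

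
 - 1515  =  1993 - 3508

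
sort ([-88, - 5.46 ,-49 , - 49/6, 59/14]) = [-88,-49, - 49/6  ,  -  5.46,59/14 ]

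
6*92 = 552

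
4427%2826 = 1601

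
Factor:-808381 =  - 7^1*23^1*5021^1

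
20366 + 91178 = 111544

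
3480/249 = 13  +  81/83 = 13.98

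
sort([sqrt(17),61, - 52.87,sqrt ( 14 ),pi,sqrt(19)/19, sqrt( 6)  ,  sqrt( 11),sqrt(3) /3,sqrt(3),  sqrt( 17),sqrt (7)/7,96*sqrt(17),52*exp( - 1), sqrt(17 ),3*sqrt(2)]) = [-52.87,sqrt(19) /19,sqrt(7)/7,sqrt( 3 )/3,sqrt( 3),sqrt( 6), pi , sqrt( 11),sqrt ( 14 ),sqrt( 17) , sqrt( 17),sqrt(17), 3*sqrt(2), 52*exp( - 1),61 , 96 *sqrt(17 )] 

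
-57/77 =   -  57/77 = -  0.74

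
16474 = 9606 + 6868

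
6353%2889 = 575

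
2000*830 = 1660000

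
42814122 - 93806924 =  - 50992802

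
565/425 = 113/85 = 1.33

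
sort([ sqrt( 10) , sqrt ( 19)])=[ sqrt( 10), sqrt( 19)] 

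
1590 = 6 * 265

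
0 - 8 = -8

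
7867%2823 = 2221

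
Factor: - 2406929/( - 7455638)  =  2^(  -  1) *7^2 * 19^ ( - 1)*49121^1*196201^(-1 )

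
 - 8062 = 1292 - 9354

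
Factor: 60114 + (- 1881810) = -1821696  =  - 2^10* 3^1*593^1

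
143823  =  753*191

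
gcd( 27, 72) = 9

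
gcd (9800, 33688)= 8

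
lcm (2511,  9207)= 27621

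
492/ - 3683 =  - 492/3683 = - 0.13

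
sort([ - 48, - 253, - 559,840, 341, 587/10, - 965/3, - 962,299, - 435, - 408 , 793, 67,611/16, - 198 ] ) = [ - 962, - 559, -435, - 408 ,  -  965/3, - 253, - 198,-48,611/16,587/10,  67,  299, 341 , 793,840 ]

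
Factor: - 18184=  -  2^3*2273^1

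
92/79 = 1+ 13/79 = 1.16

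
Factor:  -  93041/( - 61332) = 2^(-2 )*3^(-1)*13^1*17^1*19^( - 1 )*269^ ( - 1 )*421^1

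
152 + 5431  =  5583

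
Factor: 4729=4729^1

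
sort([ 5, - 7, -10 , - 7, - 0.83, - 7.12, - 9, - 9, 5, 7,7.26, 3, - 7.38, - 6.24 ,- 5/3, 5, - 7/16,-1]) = [ - 10, - 9 , - 9, - 7.38,-7.12, - 7,-7, - 6.24, - 5/3, - 1, - 0.83, - 7/16,3 , 5,5 , 5,7,  7.26]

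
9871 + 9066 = 18937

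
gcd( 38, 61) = 1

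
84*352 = 29568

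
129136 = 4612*28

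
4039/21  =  192 + 1/3  =  192.33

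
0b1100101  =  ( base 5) 401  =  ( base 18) 5B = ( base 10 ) 101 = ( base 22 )4D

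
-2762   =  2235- 4997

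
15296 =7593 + 7703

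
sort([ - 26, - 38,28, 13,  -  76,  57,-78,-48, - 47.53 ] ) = [-78, - 76,-48 ,-47.53, - 38, - 26 , 13 , 28,57] 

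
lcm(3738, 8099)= 48594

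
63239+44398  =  107637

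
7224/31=233  +  1/31 = 233.03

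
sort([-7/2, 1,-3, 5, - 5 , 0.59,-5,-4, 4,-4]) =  [-5,- 5,  -  4, - 4, - 7/2,-3,0.59, 1, 4 , 5]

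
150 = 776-626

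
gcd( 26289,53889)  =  69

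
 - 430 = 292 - 722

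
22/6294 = 11/3147 = 0.00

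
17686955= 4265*4147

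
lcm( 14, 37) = 518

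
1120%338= 106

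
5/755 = 1/151 = 0.01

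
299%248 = 51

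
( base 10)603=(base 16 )25B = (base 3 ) 211100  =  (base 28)lf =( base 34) HP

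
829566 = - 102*( - 8133 ) 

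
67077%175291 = 67077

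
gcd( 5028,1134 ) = 6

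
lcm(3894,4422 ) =260898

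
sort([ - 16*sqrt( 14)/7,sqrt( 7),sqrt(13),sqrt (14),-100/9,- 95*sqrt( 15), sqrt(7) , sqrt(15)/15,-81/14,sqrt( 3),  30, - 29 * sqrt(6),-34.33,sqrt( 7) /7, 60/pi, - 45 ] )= [ - 95*sqrt (15), - 29*sqrt (6 ), - 45 , - 34.33,- 100/9, - 16*sqrt(14) /7, - 81/14, sqrt( 15)/15 , sqrt( 7 ) /7,  sqrt(3),sqrt( 7),sqrt(7 ), sqrt(13 ) , sqrt(14 ),  60/pi, 30]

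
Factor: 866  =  2^1*433^1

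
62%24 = 14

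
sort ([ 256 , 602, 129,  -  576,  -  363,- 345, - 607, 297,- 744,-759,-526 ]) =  [ - 759, - 744,  -  607, - 576,-526, - 363, - 345,129, 256, 297, 602]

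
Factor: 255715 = 5^1*199^1 *257^1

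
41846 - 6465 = 35381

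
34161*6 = 204966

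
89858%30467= 28924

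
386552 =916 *422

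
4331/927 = 4331/927 = 4.67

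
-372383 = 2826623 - 3199006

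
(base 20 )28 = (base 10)48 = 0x30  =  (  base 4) 300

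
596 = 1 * 596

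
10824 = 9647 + 1177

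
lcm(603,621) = 41607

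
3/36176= 3/36176 = 0.00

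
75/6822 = 25/2274 = 0.01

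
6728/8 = 841 =841.00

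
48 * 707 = 33936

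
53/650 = 53/650= 0.08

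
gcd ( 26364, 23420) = 4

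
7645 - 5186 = 2459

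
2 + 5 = 7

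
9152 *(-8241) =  - 75421632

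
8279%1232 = 887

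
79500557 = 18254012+61246545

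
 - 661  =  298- 959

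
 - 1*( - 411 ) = 411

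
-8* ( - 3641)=29128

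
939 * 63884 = 59987076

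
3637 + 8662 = 12299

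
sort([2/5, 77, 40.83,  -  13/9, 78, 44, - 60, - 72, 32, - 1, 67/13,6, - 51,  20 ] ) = [ - 72, - 60, - 51, - 13/9, - 1, 2/5, 67/13,6,20, 32,40.83,44,77, 78] 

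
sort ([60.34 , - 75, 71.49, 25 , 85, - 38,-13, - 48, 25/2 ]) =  [ - 75, - 48 , - 38, - 13, 25/2 , 25,60.34, 71.49, 85]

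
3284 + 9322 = 12606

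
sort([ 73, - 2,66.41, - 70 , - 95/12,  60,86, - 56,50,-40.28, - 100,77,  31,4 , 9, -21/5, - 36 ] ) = [ - 100, - 70, - 56, - 40.28, -36, - 95/12,  -  21/5  , - 2,  4, 9, 31,50 , 60, 66.41 , 73,77,86 ]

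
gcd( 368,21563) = 1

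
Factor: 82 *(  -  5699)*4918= -2^2*41^2*139^1*2459^1  =  - 2298269924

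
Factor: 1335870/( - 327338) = - 3^2*5^1*11^( - 1)*14843^1*14879^(  -  1) = - 667935/163669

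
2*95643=191286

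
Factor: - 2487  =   - 3^1 * 829^1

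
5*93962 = 469810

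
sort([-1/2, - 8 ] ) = [-8,-1/2]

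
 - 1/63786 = -1 + 63785/63786 = -0.00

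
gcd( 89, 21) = 1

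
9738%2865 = 1143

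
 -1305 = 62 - 1367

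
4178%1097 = 887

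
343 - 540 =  - 197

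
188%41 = 24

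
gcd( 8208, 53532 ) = 36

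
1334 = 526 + 808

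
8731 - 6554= 2177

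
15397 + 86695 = 102092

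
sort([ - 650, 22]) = [-650,22]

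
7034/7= 7034/7 = 1004.86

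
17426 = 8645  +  8781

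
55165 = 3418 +51747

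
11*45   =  495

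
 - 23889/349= - 69 + 192/349 = -68.45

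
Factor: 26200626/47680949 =2^1*3^1*89^( - 1)* 535741^(-1)*4366771^1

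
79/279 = 79/279 = 0.28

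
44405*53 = 2353465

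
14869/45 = 330+19/45 =330.42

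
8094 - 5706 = 2388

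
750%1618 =750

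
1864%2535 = 1864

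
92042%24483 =18593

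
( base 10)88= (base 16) 58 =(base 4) 1120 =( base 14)64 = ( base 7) 154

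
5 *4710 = 23550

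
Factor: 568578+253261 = 821839 = 307^1*2677^1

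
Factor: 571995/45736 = 2^ ( - 3 )*3^3*5^1*19^1*223^1*5717^(-1 )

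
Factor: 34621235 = 5^1*11^1*43^1*14639^1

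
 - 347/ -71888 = 347/71888 =0.00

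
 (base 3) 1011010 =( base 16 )348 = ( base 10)840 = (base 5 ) 11330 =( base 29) SS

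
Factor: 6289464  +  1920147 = 8209611 = 3^2*269^1*3391^1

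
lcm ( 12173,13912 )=97384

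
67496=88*767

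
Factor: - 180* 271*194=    - 2^3*3^2* 5^1*97^1*271^1 = -  9463320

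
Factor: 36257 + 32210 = 7^1 *9781^1 = 68467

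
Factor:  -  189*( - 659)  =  3^3*7^1 *659^1 = 124551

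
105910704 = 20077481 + 85833223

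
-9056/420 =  - 2264/105=- 21.56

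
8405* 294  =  2471070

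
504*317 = 159768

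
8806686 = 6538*1347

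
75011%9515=8406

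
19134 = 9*2126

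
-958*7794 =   -  7466652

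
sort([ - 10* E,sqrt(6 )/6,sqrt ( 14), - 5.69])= [-10*E,  -  5.69, sqrt( 6 ) /6,sqrt(14)]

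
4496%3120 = 1376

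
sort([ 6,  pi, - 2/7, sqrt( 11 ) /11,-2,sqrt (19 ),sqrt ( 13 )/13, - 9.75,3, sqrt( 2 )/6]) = [ - 9.75,-2, -2/7,  sqrt( 2 )/6 , sqrt( 13 )/13, sqrt( 11 )/11, 3, pi , sqrt( 19),6 ] 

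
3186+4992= 8178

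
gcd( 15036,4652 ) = 4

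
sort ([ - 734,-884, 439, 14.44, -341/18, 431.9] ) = [ - 884,  -  734,-341/18,14.44, 431.9, 439 ] 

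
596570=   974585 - 378015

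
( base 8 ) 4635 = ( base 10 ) 2461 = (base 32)2CT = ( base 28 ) 33P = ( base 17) 88D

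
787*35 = 27545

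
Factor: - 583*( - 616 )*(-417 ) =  - 149756376 = - 2^3*3^1 * 7^1*11^2 *53^1*139^1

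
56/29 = 56/29 = 1.93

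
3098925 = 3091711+7214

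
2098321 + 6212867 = 8311188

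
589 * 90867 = 53520663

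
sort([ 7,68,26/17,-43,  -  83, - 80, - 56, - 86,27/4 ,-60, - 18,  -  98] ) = [ - 98, - 86, - 83, - 80, - 60,-56, - 43, - 18,26/17,27/4 , 7 , 68 ] 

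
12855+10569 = 23424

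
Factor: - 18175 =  - 5^2*  727^1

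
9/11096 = 9/11096 = 0.00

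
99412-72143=27269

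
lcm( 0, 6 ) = 0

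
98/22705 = 98/22705 = 0.00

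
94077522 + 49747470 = 143824992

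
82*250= 20500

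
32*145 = 4640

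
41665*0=0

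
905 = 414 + 491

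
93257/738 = 126+269/738 = 126.36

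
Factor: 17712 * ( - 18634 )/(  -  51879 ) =110015136/17293= 2^5*3^2* 7^1*11^3*41^1*17293^( - 1) 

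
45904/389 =45904/389  =  118.01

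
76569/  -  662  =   - 116 + 223/662 = -115.66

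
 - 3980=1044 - 5024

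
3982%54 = 40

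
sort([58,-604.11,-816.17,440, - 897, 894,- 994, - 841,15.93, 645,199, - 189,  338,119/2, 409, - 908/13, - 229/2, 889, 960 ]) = [-994,  -  897,-841, - 816.17, - 604.11, - 189,- 229/2,- 908/13,  15.93,58 , 119/2, 199,  338,  409,440,  645, 889, 894, 960]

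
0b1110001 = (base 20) 5d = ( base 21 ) 58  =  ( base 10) 113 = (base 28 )41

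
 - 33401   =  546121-579522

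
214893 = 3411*63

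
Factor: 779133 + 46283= 2^3*103177^1 = 825416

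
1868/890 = 934/445  =  2.10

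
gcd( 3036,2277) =759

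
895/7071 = 895/7071 =0.13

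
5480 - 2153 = 3327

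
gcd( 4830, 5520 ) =690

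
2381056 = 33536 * 71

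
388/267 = 388/267 = 1.45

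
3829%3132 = 697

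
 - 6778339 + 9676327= 2897988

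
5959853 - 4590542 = 1369311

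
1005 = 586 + 419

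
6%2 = 0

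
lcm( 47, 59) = 2773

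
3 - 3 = 0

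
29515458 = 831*35518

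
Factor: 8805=3^1*5^1*587^1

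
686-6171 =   -  5485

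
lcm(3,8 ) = 24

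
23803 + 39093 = 62896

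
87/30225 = 29/10075 = 0.00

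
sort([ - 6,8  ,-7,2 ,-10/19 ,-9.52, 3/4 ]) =[ - 9.52,-7,  -  6, - 10/19,  3/4,2,8]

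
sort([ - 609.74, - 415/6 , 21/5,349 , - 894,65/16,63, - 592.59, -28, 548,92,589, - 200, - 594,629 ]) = [ - 894, - 609.74, - 594, -592.59, - 200, - 415/6, - 28, 65/16, 21/5,63,  92,349, 548,  589, 629]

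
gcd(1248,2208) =96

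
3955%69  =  22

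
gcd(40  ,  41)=1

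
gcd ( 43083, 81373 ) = 1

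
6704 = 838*8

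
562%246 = 70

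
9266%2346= 2228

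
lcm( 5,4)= 20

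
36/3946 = 18/1973 = 0.01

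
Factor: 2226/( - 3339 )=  - 2^1*3^ ( - 1) = - 2/3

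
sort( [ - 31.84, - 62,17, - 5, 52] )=[ - 62,-31.84 ,-5,  17,52] 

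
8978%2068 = 706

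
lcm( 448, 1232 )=4928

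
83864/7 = 83864/7 = 11980.57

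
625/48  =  13  +  1/48 = 13.02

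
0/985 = 0 = 0.00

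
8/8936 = 1/1117 = 0.00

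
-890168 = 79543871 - 80434039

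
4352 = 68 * 64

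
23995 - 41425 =-17430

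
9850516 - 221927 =9628589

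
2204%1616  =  588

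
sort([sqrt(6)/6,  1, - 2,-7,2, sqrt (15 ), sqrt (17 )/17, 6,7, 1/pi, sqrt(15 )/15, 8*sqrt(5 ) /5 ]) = [ - 7, - 2, sqrt(17 )/17,sqrt(15) /15, 1/pi, sqrt( 6 )/6, 1, 2,8* sqrt(5) /5,sqrt(15 ), 6, 7]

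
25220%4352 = 3460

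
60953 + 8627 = 69580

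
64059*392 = 25111128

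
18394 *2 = 36788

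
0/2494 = 0 = 0.00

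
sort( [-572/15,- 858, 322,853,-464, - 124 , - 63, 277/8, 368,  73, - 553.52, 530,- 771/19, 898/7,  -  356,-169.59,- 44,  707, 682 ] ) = [ - 858, - 553.52, - 464, - 356, - 169.59, - 124 ,- 63,-44 , - 771/19,-572/15, 277/8, 73, 898/7, 322, 368, 530, 682, 707,  853]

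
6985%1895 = 1300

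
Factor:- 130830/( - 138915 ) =2^1*3^( - 3)*7^(-1 ) * 89^1 =178/189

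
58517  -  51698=6819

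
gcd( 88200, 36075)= 75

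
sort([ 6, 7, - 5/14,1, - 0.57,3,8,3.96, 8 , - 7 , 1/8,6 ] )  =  [ - 7,-0.57,-5/14, 1/8, 1,3,3.96, 6 , 6, 7, 8, 8 ] 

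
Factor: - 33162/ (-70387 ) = 2^1 * 3^1*59^( - 1)* 1193^( - 1)*5527^1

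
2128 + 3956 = 6084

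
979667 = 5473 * 179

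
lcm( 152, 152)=152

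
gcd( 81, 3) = 3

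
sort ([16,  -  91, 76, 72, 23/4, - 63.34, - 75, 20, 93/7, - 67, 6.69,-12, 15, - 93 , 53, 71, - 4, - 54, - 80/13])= [ - 93, - 91, - 75, - 67,- 63.34, - 54, - 12,-80/13, - 4 , 23/4, 6.69, 93/7, 15, 16, 20, 53, 71, 72,76]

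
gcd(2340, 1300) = 260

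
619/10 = 619/10 = 61.90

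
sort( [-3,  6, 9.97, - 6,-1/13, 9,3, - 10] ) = [ - 10, - 6 , - 3, - 1/13, 3,6, 9,  9.97] 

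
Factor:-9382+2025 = -7357 =- 7^1*1051^1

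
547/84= 6 + 43/84  =  6.51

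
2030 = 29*70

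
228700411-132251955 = 96448456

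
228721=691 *331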